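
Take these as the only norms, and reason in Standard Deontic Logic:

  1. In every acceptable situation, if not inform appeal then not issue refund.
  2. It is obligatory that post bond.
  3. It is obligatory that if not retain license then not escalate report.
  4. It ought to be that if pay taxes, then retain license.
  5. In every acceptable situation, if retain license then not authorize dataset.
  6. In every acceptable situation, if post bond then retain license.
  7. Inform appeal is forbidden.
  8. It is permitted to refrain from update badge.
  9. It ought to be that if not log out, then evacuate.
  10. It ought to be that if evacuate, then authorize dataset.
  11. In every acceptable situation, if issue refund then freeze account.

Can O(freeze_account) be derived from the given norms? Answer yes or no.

No

Premise 11 is O(issue_refund → freeze_account), but O(issue_refund) is not derivable from the premises, so it does not yield O(freeze_account).
No other premise forces O(freeze_account). An ideal world satisfying every premise can still have freeze_account false, so O(freeze_account) is not derivable.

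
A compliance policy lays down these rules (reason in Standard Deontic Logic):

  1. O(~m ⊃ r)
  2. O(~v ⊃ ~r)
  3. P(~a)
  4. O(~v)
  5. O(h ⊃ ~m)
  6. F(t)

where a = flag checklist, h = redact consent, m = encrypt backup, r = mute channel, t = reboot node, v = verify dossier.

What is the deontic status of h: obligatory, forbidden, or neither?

Premise 4 states O(~v) outright.
With premise 2, O(~v ⊃ ~r), the K-axiom yields O(~r).
Premise 1 is O(~m ⊃ r); contrapositively O(~r ⊃ m). Since O(~r) holds, K gives O(m).
Premise 5 is O(h ⊃ ~m); contrapositively O(m ⊃ ~h). Since O(m) holds, K gives O(~h).
Premises 3, 6 do not contribute to this derivation.
Thus O(~h), which is F(h): h is forbidden.

Forbidden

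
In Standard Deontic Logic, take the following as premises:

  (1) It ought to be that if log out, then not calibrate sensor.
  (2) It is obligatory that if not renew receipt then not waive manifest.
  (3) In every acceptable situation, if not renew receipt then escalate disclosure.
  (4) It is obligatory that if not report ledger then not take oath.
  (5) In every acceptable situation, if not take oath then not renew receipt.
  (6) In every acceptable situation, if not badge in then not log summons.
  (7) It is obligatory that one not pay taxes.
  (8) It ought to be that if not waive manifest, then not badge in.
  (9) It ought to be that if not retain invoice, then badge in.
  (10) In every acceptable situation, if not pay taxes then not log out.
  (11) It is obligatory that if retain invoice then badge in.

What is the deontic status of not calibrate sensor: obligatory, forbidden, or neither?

Neither

Premise 1 is O(log_out → ¬calibrate_sensor), but O(log_out) is not derivable from the premises, so it does not yield O(¬calibrate_sensor).
No premise or chain of K-axiom applications forces O(¬calibrate_sensor), and none forces O(calibrate_sensor). So ¬calibrate_sensor is neither obligatory nor forbidden under these norms.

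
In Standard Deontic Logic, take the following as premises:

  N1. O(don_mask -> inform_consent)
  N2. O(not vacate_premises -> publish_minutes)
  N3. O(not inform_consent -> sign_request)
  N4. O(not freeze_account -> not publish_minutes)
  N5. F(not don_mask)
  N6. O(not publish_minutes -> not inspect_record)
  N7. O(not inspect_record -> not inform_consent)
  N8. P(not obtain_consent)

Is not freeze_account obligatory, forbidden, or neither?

Premise 5, F(not don_mask), is equivalent to O(don_mask).
With premise 1, O(don_mask -> inform_consent), the K-axiom yields O(inform_consent).
Premise 7 is O(not inspect_record -> not inform_consent); contrapositively O(inform_consent -> inspect_record). Since O(inform_consent) holds, K gives O(inspect_record).
The contrapositive of premise 6 (O(not publish_minutes -> not inspect_record)) is O(inspect_record -> publish_minutes), and O(inspect_record) is already established, so O(publish_minutes).
The contrapositive of premise 4 (O(not freeze_account -> not publish_minutes)) is O(publish_minutes -> freeze_account), and O(publish_minutes) is already established, so O(freeze_account).
Premises 2, 3, 8 do not contribute to this derivation.
Thus O(freeze_account), which is F(not freeze_account): not freeze_account is forbidden.

Forbidden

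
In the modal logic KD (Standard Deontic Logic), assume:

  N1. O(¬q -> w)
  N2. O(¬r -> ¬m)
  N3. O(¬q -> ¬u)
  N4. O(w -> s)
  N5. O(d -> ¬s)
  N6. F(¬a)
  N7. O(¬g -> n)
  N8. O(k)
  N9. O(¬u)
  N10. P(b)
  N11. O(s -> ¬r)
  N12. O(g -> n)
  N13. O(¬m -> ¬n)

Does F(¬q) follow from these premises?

Yes

Premises 7 and 12 cover both cases: O(¬g -> n) and O(g -> n). Since ¬g ∨ g is a tautology, O(n) follows.
Premise 13, O(¬m -> ¬n), contraposes to O(n -> m); with O(n) we get O(m).
The contrapositive of premise 2 (O(¬r -> ¬m)) is O(m -> r), and O(m) is already established, so O(r).
Premise 11, O(s -> ¬r), contraposes to O(r -> ¬s); with O(r) we get O(¬s).
The contrapositive of premise 4 (O(w -> s)) is O(¬s -> ¬w), and O(¬s) is already established, so O(¬w).
Premise 1 is O(¬q -> w); contrapositively O(¬w -> q). Since O(¬w) holds, K gives O(q).
Premises 3, 5, 6, 8, 9, 10 do not contribute to this derivation.
So O(q) holds, i.e. F(¬q). The claim follows.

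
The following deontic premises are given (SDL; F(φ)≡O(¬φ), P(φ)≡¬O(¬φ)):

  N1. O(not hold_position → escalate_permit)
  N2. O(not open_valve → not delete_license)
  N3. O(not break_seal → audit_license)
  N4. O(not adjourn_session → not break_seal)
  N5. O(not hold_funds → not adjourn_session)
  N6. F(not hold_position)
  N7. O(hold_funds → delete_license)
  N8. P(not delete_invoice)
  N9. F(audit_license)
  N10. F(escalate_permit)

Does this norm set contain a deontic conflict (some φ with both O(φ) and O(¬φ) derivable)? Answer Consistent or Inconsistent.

Consistent

Premise 1 is O(not hold_position → escalate_permit), but O(not hold_position) is not derivable from the premises, so it does not yield O(escalate_permit).
So O(escalate_permit) is not derivable, and the apparent clash with O(not escalate_permit) does not arise.
A world satisfying every obligation exists (e.g. adjourn_session=true, audit_license=false, break_seal=true, delete_invoice=false, delete_license=true, escalate_permit=false, hold_funds=true, hold_position=true, open_valve=true); no atom is both obligatory and forbidden, so the set is consistent.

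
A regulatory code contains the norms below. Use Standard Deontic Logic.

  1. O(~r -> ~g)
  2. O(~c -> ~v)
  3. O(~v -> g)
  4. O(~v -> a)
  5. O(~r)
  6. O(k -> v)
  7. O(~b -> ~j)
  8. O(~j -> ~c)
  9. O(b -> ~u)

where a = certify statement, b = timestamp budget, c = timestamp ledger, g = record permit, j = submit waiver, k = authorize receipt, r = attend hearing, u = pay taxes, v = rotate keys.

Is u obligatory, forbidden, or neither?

Forbidden

From premise 5 we have O(~r).
From O(~r) and premise 1, O(~r -> ~g), we obtain O(~g).
Premise 3 is O(~v -> g); contrapositively O(~g -> v). Since O(~g) holds, K gives O(v).
The contrapositive of premise 2 (O(~c -> ~v)) is O(v -> c), and O(v) is already established, so O(c).
Premise 8 is O(~j -> ~c); contrapositively O(c -> j). Since O(c) holds, K gives O(j).
Premise 7 is O(~b -> ~j); contrapositively O(j -> b). Since O(j) holds, K gives O(b).
Premise 9 is O(b -> ~u); since O(b), deontic closure gives O(~u).
Premises 4, 6 do not contribute to this derivation.
Thus O(~u), which is F(u): u is forbidden.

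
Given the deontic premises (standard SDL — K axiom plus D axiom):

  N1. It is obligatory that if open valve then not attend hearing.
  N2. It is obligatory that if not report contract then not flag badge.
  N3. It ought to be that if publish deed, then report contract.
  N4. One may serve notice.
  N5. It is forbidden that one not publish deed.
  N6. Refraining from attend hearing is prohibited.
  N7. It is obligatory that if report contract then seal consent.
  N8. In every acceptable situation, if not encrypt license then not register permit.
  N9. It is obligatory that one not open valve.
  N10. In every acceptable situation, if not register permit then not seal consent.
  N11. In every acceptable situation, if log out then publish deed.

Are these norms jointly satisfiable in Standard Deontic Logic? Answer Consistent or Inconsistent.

Premise 1 is O(open_valve → ¬attend_hearing), but O(open_valve) is not derivable from the premises, so it does not yield O(¬attend_hearing).
So O(¬attend_hearing) is not derivable, and the apparent clash with O(attend_hearing) does not arise.
A world satisfying every obligation exists (e.g. attend_hearing=true, encrypt_license=true, flag_badge=false, log_out=false, open_valve=false, publish_deed=true, register_permit=true, report_contract=true, seal_consent=true, serve_notice=false); no atom is both obligatory and forbidden, so the set is consistent.

Consistent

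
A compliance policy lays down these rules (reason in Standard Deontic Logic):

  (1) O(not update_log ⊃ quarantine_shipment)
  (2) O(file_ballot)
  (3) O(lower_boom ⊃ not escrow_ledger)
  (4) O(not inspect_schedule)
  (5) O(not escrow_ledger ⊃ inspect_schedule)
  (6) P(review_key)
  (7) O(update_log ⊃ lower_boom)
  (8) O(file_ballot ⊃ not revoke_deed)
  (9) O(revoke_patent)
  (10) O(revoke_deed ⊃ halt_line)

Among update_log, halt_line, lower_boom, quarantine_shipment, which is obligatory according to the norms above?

quarantine_shipment

From premise 4 we have O(not inspect_schedule).
The contrapositive of premise 5 (O(not escrow_ledger ⊃ inspect_schedule)) is O(not inspect_schedule ⊃ escrow_ledger), and O(not inspect_schedule) is already established, so O(escrow_ledger).
Premise 3 is O(lower_boom ⊃ not escrow_ledger); contrapositively O(escrow_ledger ⊃ not lower_boom). Since O(escrow_ledger) holds, K gives O(not lower_boom).
Premise 7, O(update_log ⊃ lower_boom), contraposes to O(not lower_boom ⊃ not update_log); with O(not lower_boom) we get O(not update_log).
From O(not update_log) and premise 1, O(not update_log ⊃ quarantine_shipment), we obtain O(quarantine_shipment).
So O(quarantine_shipment) holds — quarantine_shipment is obligatory. None of the other listed options is made obligatory by any chain of premises.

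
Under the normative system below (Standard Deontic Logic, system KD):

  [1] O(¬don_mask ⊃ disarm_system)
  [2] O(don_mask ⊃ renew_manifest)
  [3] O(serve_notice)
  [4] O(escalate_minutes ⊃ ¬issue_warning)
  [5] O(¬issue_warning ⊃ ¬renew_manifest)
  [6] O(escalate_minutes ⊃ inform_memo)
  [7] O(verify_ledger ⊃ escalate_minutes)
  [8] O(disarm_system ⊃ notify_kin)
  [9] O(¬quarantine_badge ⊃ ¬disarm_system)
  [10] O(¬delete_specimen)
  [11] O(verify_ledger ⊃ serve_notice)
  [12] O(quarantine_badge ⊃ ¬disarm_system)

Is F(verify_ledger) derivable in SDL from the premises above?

Yes

By case analysis on ¬quarantine_badge: premise 9 gives O(¬quarantine_badge ⊃ ¬disarm_system) and premise 12 gives O(quarantine_badge ⊃ ¬disarm_system), so O(¬disarm_system) either way.
Premise 1 is O(¬don_mask ⊃ disarm_system); contrapositively O(¬disarm_system ⊃ don_mask). Since O(¬disarm_system) holds, K gives O(don_mask).
From O(don_mask) and premise 2, O(don_mask ⊃ renew_manifest), we obtain O(renew_manifest).
Premise 5 is O(¬issue_warning ⊃ ¬renew_manifest); contrapositively O(renew_manifest ⊃ issue_warning). Since O(renew_manifest) holds, K gives O(issue_warning).
The contrapositive of premise 4 (O(escalate_minutes ⊃ ¬issue_warning)) is O(issue_warning ⊃ ¬escalate_minutes), and O(issue_warning) is already established, so O(¬escalate_minutes).
Premise 7, O(verify_ledger ⊃ escalate_minutes), contraposes to O(¬escalate_minutes ⊃ ¬verify_ledger); with O(¬escalate_minutes) we get O(¬verify_ledger).
Premises 3, 6, 8, 10, 11 do not contribute to this derivation.
So O(¬verify_ledger) holds, i.e. F(verify_ledger). The claim follows.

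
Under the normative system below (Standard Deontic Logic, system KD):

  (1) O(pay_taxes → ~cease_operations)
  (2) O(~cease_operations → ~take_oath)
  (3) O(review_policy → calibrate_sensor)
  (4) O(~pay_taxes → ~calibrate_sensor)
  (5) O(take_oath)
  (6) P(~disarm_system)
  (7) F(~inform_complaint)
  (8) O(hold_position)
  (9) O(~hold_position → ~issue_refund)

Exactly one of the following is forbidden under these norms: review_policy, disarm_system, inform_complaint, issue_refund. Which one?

review_policy

Premise 5 gives O(take_oath).
Premise 2, O(~cease_operations → ~take_oath), contraposes to O(take_oath → cease_operations); with O(take_oath) we get O(cease_operations).
Premise 1, O(pay_taxes → ~cease_operations), contraposes to O(cease_operations → ~pay_taxes); with O(cease_operations) we get O(~pay_taxes).
From O(~pay_taxes) and premise 4, O(~pay_taxes → ~calibrate_sensor), we obtain O(~calibrate_sensor).
Premise 3 is O(review_policy → calibrate_sensor); contrapositively O(~calibrate_sensor → ~review_policy). Since O(~calibrate_sensor) holds, K gives O(~review_policy).
So O(~review_policy) holds, i.e. review_policy is forbidden. None of the other listed options is forbidden under the premises.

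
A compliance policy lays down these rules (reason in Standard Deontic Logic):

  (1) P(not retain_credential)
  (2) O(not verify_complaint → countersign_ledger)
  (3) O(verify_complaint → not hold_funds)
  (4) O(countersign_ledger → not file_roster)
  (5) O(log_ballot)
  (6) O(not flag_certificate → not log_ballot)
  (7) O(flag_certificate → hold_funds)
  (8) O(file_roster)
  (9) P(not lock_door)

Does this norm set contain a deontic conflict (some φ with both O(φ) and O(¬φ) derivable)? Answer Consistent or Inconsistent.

Inconsistent

From premise 8 we have O(file_roster).
Premise 4, O(countersign_ledger → not file_roster), contraposes to O(file_roster → not countersign_ledger); with O(file_roster) we get O(not countersign_ledger).
The contrapositive of premise 2 (O(not verify_complaint → countersign_ledger)) is O(not countersign_ledger → verify_complaint), and O(not countersign_ledger) is already established, so O(verify_complaint).
Premise 3 is O(verify_complaint → not hold_funds); since O(verify_complaint), deontic closure gives O(not hold_funds).
Premise 7 is O(flag_certificate → hold_funds); contrapositively O(not hold_funds → not flag_certificate). Since O(not hold_funds) holds, K gives O(not flag_certificate).
With premise 6, O(not flag_certificate → not log_ballot), the K-axiom yields O(not log_ballot).
But premise 5 directly asserts O(log_ballot).
We now have both O(not log_ballot) and O(log_ballot) — log_ballot is simultaneously obligatory and forbidden, violating the D-axiom.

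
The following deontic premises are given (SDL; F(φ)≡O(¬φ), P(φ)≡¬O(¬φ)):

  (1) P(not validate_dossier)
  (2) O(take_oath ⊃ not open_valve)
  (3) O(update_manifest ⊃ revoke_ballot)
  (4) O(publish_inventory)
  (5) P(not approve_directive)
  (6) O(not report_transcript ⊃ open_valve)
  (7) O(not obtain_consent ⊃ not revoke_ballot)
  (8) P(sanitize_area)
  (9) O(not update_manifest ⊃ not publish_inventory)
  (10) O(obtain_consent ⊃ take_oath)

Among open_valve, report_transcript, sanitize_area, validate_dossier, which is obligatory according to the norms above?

report_transcript

From premise 4 we have O(publish_inventory).
Premise 9, O(not update_manifest ⊃ not publish_inventory), contraposes to O(publish_inventory ⊃ update_manifest); with O(publish_inventory) we get O(update_manifest).
Premise 3 is O(update_manifest ⊃ revoke_ballot); since O(update_manifest), deontic closure gives O(revoke_ballot).
Premise 7, O(not obtain_consent ⊃ not revoke_ballot), contraposes to O(revoke_ballot ⊃ obtain_consent); with O(revoke_ballot) we get O(obtain_consent).
Applying K to premise 10 (O(obtain_consent ⊃ take_oath)) and O(obtain_consent) yields O(take_oath).
Premise 2 is O(take_oath ⊃ not open_valve); since O(take_oath), deontic closure gives O(not open_valve).
The contrapositive of premise 6 (O(not report_transcript ⊃ open_valve)) is O(not open_valve ⊃ report_transcript), and O(not open_valve) is already established, so O(report_transcript).
So O(report_transcript) holds — report_transcript is obligatory. None of the other listed options is made obligatory by any chain of premises.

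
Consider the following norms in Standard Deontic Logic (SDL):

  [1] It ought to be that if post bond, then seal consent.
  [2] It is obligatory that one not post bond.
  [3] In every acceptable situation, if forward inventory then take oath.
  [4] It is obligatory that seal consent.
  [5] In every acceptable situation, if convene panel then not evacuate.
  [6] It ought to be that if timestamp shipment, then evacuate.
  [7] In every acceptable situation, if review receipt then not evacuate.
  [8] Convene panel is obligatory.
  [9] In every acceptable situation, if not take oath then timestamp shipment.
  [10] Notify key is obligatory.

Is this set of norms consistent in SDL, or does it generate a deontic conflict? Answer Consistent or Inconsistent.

Consistent

Premise 1 is O(post_bond → seal_consent); even if O(seal_consent) held, inferring O(post_bond) would be affirming the consequent — invalid.
So O(post_bond) is not derivable, and the apparent clash with O(¬post_bond) does not arise.
A world satisfying every obligation exists (e.g. convene_panel=true, evacuate=false, forward_inventory=false, notify_key=true, post_bond=false, review_receipt=false, seal_consent=true, take_oath=true, timestamp_shipment=false); no atom is both obligatory and forbidden, so the set is consistent.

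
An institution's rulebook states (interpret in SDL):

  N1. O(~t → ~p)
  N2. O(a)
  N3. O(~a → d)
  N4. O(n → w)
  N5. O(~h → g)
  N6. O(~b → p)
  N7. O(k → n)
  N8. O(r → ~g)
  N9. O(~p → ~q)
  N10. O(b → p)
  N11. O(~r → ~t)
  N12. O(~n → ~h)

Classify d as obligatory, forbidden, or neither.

Neither

Premise 3 is O(~a → d), but O(~a) is not derivable from the premises, so it does not yield O(d).
No premise or chain of K-axiom applications forces O(d), and none forces O(~d). So d is neither obligatory nor forbidden under these norms.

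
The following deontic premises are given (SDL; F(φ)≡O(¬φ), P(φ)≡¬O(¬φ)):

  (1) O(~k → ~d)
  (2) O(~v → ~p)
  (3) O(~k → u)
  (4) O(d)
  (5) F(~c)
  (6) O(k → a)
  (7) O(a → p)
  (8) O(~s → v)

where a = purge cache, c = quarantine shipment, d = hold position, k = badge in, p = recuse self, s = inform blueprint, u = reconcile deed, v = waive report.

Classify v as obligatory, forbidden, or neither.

From premise 4 we have O(d).
Premise 1 is O(~k → ~d); contrapositively O(d → k). Since O(d) holds, K gives O(k).
Premise 6 is O(k → a); since O(k), deontic closure gives O(a).
Applying K to premise 7 (O(a → p)) and O(a) yields O(p).
The contrapositive of premise 2 (O(~v → ~p)) is O(p → v), and O(p) is already established, so O(v).
Premises 3, 5, 8 do not contribute to this derivation.
Hence v is obligatory.

Obligatory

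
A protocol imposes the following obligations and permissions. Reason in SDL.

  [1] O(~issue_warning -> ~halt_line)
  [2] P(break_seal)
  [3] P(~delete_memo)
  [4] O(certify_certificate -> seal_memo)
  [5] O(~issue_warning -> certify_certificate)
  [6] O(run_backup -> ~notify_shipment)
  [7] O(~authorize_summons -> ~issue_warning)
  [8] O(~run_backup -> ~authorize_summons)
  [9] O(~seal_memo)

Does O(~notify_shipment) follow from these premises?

Premise 9 states O(~seal_memo) outright.
Premise 4 is O(certify_certificate -> seal_memo); contrapositively O(~seal_memo -> ~certify_certificate). Since O(~seal_memo) holds, K gives O(~certify_certificate).
Premise 5 is O(~issue_warning -> certify_certificate); contrapositively O(~certify_certificate -> issue_warning). Since O(~certify_certificate) holds, K gives O(issue_warning).
The contrapositive of premise 7 (O(~authorize_summons -> ~issue_warning)) is O(issue_warning -> authorize_summons), and O(issue_warning) is already established, so O(authorize_summons).
The contrapositive of premise 8 (O(~run_backup -> ~authorize_summons)) is O(authorize_summons -> run_backup), and O(authorize_summons) is already established, so O(run_backup).
Applying K to premise 6 (O(run_backup -> ~notify_shipment)) and O(run_backup) yields O(~notify_shipment).
Premises 1, 2, 3 do not contribute to this derivation.
So O(~notify_shipment) follows.

Yes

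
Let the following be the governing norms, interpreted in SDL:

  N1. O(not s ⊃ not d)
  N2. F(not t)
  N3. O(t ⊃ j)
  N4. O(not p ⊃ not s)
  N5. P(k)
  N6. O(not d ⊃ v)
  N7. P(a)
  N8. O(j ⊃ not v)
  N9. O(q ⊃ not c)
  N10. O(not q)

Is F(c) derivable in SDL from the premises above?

No

Premise 9 is O(q ⊃ not c), but O(q) is not derivable from the premises, so it does not yield O(not c).
No other premise forces O(not c). An ideal world satisfying every premise can still have c true, so F(c) is not derivable.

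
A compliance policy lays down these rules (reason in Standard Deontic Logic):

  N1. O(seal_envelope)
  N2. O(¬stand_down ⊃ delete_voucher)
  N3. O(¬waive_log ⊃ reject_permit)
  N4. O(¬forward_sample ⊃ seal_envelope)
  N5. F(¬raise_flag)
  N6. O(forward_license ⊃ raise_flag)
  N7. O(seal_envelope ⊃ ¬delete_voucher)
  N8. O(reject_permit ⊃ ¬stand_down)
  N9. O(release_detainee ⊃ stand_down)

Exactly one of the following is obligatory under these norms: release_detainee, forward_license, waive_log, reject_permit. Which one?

waive_log

Premise 1 states O(seal_envelope) outright.
With premise 7, O(seal_envelope ⊃ ¬delete_voucher), the K-axiom yields O(¬delete_voucher).
Premise 2, O(¬stand_down ⊃ delete_voucher), contraposes to O(¬delete_voucher ⊃ stand_down); with O(¬delete_voucher) we get O(stand_down).
The contrapositive of premise 8 (O(reject_permit ⊃ ¬stand_down)) is O(stand_down ⊃ ¬reject_permit), and O(stand_down) is already established, so O(¬reject_permit).
Premise 3 is O(¬waive_log ⊃ reject_permit); contrapositively O(¬reject_permit ⊃ waive_log). Since O(¬reject_permit) holds, K gives O(waive_log).
So O(waive_log) holds — waive_log is obligatory. None of the other listed options is made obligatory by any chain of premises.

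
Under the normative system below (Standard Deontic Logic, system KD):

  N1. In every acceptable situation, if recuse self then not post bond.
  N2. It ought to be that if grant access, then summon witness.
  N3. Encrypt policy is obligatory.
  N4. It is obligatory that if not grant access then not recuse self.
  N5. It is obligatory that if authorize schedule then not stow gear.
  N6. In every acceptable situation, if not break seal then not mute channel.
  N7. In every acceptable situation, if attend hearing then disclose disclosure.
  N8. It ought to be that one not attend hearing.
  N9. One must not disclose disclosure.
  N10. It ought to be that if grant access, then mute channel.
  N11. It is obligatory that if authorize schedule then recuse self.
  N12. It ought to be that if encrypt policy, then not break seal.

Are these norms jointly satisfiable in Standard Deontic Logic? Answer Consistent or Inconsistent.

Premise 7 is O(attend_hearing → disclose_disclosure), but O(attend_hearing) is not derivable from the premises, so it does not yield O(disclose_disclosure).
So O(disclose_disclosure) is not derivable, and the apparent clash with O(¬disclose_disclosure) does not arise.
A world satisfying every obligation exists (e.g. attend_hearing=false, authorize_schedule=false, break_seal=false, disclose_disclosure=false, encrypt_policy=true, grant_access=false, mute_channel=false, post_bond=false, recuse_self=false, stow_gear=false, summon_witness=false); no atom is both obligatory and forbidden, so the set is consistent.

Consistent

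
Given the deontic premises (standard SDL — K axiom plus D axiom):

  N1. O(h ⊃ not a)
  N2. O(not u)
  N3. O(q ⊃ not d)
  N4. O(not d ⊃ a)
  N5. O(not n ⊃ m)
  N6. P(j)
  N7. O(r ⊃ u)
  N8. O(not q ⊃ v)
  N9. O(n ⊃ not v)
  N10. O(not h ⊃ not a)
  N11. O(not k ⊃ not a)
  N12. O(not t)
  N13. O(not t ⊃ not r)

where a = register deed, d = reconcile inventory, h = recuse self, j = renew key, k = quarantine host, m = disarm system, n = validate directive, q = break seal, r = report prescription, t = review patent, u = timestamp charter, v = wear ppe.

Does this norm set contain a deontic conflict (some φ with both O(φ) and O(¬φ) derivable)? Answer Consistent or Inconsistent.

Consistent

Premise 7 is O(r ⊃ u), but O(r) is not derivable from the premises, so it does not yield O(u).
So O(u) is not derivable, and the apparent clash with O(not u) does not arise.
A world satisfying every obligation exists (e.g. a=false, d=true, h=false, j=false, k=false, m=true, n=false, q=false, r=false, t=false, u=false, v=true); no atom is both obligatory and forbidden, so the set is consistent.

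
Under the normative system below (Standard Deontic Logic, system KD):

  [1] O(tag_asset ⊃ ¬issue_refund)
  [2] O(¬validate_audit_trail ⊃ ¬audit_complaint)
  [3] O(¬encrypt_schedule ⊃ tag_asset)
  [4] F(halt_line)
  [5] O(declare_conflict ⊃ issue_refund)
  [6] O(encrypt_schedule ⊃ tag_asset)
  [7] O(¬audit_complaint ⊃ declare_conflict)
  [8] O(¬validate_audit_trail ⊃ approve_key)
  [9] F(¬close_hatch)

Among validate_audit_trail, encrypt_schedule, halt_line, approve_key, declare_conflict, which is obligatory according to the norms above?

Premises 3 and 6 cover both cases: O(¬encrypt_schedule ⊃ tag_asset) and O(encrypt_schedule ⊃ tag_asset). Since ¬encrypt_schedule ∨ encrypt_schedule is a tautology, O(tag_asset) follows.
Premise 1 is O(tag_asset ⊃ ¬issue_refund); since O(tag_asset), deontic closure gives O(¬issue_refund).
Premise 5 is O(declare_conflict ⊃ issue_refund); contrapositively O(¬issue_refund ⊃ ¬declare_conflict). Since O(¬issue_refund) holds, K gives O(¬declare_conflict).
Premise 7, O(¬audit_complaint ⊃ declare_conflict), contraposes to O(¬declare_conflict ⊃ audit_complaint); with O(¬declare_conflict) we get O(audit_complaint).
Premise 2, O(¬validate_audit_trail ⊃ ¬audit_complaint), contraposes to O(audit_complaint ⊃ validate_audit_trail); with O(audit_complaint) we get O(validate_audit_trail).
So O(validate_audit_trail) holds — validate_audit_trail is obligatory. None of the other listed options is made obligatory by any chain of premises.

validate_audit_trail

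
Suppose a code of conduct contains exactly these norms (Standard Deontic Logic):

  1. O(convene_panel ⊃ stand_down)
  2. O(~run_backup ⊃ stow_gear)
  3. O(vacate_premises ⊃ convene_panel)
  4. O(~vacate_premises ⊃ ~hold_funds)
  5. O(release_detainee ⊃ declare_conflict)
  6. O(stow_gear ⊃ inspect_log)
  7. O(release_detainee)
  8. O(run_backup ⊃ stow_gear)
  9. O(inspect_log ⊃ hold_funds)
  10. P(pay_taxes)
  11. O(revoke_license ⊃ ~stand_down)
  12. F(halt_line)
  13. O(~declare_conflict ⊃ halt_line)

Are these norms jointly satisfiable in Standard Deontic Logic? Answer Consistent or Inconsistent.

Premise 13 is O(~declare_conflict ⊃ halt_line), but O(~declare_conflict) is not derivable from the premises, so it does not yield O(halt_line).
So O(halt_line) is not derivable, and the apparent clash with O(~halt_line) does not arise.
A world satisfying every obligation exists (e.g. convene_panel=true, declare_conflict=true, halt_line=false, hold_funds=true, inspect_log=true, pay_taxes=false, release_detainee=true, revoke_license=false, run_backup=false, stand_down=true, stow_gear=true, vacate_premises=true); no atom is both obligatory and forbidden, so the set is consistent.

Consistent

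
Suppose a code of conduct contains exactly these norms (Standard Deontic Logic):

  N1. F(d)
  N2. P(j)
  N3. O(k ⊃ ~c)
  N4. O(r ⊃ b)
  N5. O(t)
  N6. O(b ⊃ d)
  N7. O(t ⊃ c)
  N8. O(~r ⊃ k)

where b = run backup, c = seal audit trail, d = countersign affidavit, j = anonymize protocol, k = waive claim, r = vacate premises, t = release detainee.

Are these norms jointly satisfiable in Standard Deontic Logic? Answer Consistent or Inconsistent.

Inconsistent

Premise 5 states O(t) outright.
From O(t) and premise 7, O(t ⊃ c), we obtain O(c).
Premise 3 is O(k ⊃ ~c); contrapositively O(c ⊃ ~k). Since O(c) holds, K gives O(~k).
Premise 8 is O(~r ⊃ k); contrapositively O(~k ⊃ r). Since O(~k) holds, K gives O(r).
Applying K to premise 4 (O(r ⊃ b)) and O(r) yields O(b).
From O(b) and premise 6, O(b ⊃ d), we obtain O(d).
But premise 1, F(d), means O(~d).
We now have both O(d) and O(~d) — d is simultaneously obligatory and forbidden, violating the D-axiom.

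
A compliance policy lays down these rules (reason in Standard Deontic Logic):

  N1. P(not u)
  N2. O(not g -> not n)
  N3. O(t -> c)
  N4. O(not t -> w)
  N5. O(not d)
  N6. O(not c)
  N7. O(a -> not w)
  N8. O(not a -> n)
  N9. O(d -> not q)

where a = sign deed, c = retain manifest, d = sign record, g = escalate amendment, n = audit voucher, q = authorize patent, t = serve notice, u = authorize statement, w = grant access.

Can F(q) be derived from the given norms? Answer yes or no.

No

Premise 9 is O(d -> not q), but O(d) is not derivable from the premises, so it does not yield O(not q).
No other premise forces O(not q). An ideal world satisfying every premise can still have q true, so F(q) is not derivable.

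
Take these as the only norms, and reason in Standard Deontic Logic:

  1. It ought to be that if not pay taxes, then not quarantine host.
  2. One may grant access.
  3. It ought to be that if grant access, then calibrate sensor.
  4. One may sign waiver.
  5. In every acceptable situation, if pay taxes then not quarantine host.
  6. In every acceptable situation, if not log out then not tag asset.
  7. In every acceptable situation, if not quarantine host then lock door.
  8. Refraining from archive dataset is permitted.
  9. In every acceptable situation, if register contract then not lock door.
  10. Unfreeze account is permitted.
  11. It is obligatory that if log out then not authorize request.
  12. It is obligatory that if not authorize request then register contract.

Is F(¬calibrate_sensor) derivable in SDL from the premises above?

No

Premise 3 is O(grant_access → calibrate_sensor), but O(grant_access) is not derivable from the premises (the permission P(grant_access) asserts only ¬O(¬grant_access), not O(grant_access)), so it does not yield O(calibrate_sensor).
No other premise forces O(calibrate_sensor). An ideal world satisfying every premise can still have ¬calibrate_sensor true, so F(¬calibrate_sensor) is not derivable.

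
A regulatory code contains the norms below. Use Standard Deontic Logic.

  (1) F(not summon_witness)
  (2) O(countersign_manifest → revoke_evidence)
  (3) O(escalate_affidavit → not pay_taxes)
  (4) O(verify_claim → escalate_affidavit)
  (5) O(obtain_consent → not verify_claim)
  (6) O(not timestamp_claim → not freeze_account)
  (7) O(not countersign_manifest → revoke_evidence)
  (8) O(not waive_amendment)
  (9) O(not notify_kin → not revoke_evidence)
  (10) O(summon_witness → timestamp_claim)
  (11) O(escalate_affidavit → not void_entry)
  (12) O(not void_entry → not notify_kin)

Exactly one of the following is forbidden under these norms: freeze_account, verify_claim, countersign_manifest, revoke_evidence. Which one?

verify_claim

Premises 7 and 2 are O(not countersign_manifest → revoke_evidence) and O(countersign_manifest → revoke_evidence); every ideal world satisfies not countersign_manifest or countersign_manifest, so in either case revoke_evidence holds — hence O(revoke_evidence).
Premise 9 is O(not notify_kin → not revoke_evidence); contrapositively O(revoke_evidence → notify_kin). Since O(revoke_evidence) holds, K gives O(notify_kin).
Premise 12 is O(not void_entry → not notify_kin); contrapositively O(notify_kin → void_entry). Since O(notify_kin) holds, K gives O(void_entry).
The contrapositive of premise 11 (O(escalate_affidavit → not void_entry)) is O(void_entry → not escalate_affidavit), and O(void_entry) is already established, so O(not escalate_affidavit).
Premise 4, O(verify_claim → escalate_affidavit), contraposes to O(not escalate_affidavit → not verify_claim); with O(not escalate_affidavit) we get O(not verify_claim).
So O(not verify_claim) holds, i.e. verify_claim is forbidden. None of the other listed options is forbidden under the premises.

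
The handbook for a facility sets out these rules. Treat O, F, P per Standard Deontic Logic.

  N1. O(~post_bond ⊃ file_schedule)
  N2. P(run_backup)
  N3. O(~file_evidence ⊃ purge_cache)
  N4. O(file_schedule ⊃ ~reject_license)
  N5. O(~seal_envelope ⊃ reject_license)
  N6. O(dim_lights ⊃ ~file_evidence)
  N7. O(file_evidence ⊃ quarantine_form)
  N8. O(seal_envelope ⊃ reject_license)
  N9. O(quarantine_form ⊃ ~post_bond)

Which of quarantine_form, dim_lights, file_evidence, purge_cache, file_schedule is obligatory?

By case analysis on ~seal_envelope: premise 5 gives O(~seal_envelope ⊃ reject_license) and premise 8 gives O(seal_envelope ⊃ reject_license), so O(reject_license) either way.
The contrapositive of premise 4 (O(file_schedule ⊃ ~reject_license)) is O(reject_license ⊃ ~file_schedule), and O(reject_license) is already established, so O(~file_schedule).
The contrapositive of premise 1 (O(~post_bond ⊃ file_schedule)) is O(~file_schedule ⊃ post_bond), and O(~file_schedule) is already established, so O(post_bond).
The contrapositive of premise 9 (O(quarantine_form ⊃ ~post_bond)) is O(post_bond ⊃ ~quarantine_form), and O(post_bond) is already established, so O(~quarantine_form).
The contrapositive of premise 7 (O(file_evidence ⊃ quarantine_form)) is O(~quarantine_form ⊃ ~file_evidence), and O(~quarantine_form) is already established, so O(~file_evidence).
From O(~file_evidence) and premise 3, O(~file_evidence ⊃ purge_cache), we obtain O(purge_cache).
So O(purge_cache) holds — purge_cache is obligatory. None of the other listed options is made obligatory by any chain of premises.

purge_cache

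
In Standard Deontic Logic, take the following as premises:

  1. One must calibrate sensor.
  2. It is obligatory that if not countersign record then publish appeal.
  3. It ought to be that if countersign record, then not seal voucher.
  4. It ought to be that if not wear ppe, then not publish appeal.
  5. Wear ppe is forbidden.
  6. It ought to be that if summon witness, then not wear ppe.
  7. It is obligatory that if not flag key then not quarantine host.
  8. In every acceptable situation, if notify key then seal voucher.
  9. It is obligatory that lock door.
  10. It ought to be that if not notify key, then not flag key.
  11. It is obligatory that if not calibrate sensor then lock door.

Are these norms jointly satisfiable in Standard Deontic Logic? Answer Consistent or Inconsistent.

Consistent

Premise 11 is O(¬calibrate_sensor → lock_door); even if O(lock_door) held, inferring O(¬calibrate_sensor) would be affirming the consequent — invalid.
So O(¬calibrate_sensor) is not derivable, and the apparent clash with O(calibrate_sensor) does not arise.
A world satisfying every obligation exists (e.g. calibrate_sensor=true, countersign_record=true, flag_key=false, lock_door=true, notify_key=false, publish_appeal=false, quarantine_host=false, seal_voucher=false, summon_witness=false, wear_ppe=false); no atom is both obligatory and forbidden, so the set is consistent.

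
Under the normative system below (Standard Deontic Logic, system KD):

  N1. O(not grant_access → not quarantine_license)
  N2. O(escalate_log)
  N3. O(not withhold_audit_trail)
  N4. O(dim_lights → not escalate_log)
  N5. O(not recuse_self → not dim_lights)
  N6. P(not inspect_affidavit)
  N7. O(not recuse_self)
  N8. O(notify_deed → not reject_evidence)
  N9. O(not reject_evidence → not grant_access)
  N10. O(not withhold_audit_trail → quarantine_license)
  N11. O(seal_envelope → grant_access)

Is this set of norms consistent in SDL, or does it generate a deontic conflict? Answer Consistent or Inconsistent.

Premise 4 is O(dim_lights → not escalate_log), but O(dim_lights) is not derivable from the premises, so it does not yield O(not escalate_log).
So O(not escalate_log) is not derivable, and the apparent clash with O(escalate_log) does not arise.
A world satisfying every obligation exists (e.g. dim_lights=false, escalate_log=true, grant_access=true, inspect_affidavit=false, notify_deed=false, quarantine_license=true, recuse_self=false, reject_evidence=true, seal_envelope=false, withhold_audit_trail=false); no atom is both obligatory and forbidden, so the set is consistent.

Consistent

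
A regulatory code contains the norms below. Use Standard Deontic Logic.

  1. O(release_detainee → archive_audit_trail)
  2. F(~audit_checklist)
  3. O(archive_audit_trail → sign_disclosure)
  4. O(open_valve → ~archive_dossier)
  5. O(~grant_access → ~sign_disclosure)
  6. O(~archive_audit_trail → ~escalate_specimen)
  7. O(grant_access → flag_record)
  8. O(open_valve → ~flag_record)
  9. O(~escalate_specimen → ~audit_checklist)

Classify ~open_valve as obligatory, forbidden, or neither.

Obligatory

Premise 2 is F(~audit_checklist), i.e. O(audit_checklist).
Premise 9 is O(~escalate_specimen → ~audit_checklist); contrapositively O(audit_checklist → escalate_specimen). Since O(audit_checklist) holds, K gives O(escalate_specimen).
Premise 6, O(~archive_audit_trail → ~escalate_specimen), contraposes to O(escalate_specimen → archive_audit_trail); with O(escalate_specimen) we get O(archive_audit_trail).
Applying K to premise 3 (O(archive_audit_trail → sign_disclosure)) and O(archive_audit_trail) yields O(sign_disclosure).
Premise 5 is O(~grant_access → ~sign_disclosure); contrapositively O(sign_disclosure → grant_access). Since O(sign_disclosure) holds, K gives O(grant_access).
With premise 7, O(grant_access → flag_record), the K-axiom yields O(flag_record).
The contrapositive of premise 8 (O(open_valve → ~flag_record)) is O(flag_record → ~open_valve), and O(flag_record) is already established, so O(~open_valve).
Premises 1, 4 do not contribute to this derivation.
Hence ~open_valve is obligatory.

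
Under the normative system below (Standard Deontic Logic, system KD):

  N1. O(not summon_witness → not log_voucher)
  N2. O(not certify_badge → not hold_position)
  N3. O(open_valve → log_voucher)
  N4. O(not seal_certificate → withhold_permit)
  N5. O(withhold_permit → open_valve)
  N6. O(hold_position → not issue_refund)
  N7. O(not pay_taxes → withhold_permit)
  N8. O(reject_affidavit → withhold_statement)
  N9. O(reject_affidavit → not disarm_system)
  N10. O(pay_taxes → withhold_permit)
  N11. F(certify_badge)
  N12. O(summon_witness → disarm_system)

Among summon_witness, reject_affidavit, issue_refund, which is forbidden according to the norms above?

Premises 7 and 10 are O(not pay_taxes → withhold_permit) and O(pay_taxes → withhold_permit); every ideal world satisfies not pay_taxes or pay_taxes, so in either case withhold_permit holds — hence O(withhold_permit).
Applying K to premise 5 (O(withhold_permit → open_valve)) and O(withhold_permit) yields O(open_valve).
With premise 3, O(open_valve → log_voucher), the K-axiom yields O(log_voucher).
The contrapositive of premise 1 (O(not summon_witness → not log_voucher)) is O(log_voucher → summon_witness), and O(log_voucher) is already established, so O(summon_witness).
From O(summon_witness) and premise 12, O(summon_witness → disarm_system), we obtain O(disarm_system).
The contrapositive of premise 9 (O(reject_affidavit → not disarm_system)) is O(disarm_system → not reject_affidavit), and O(disarm_system) is already established, so O(not reject_affidavit).
So O(not reject_affidavit) holds, i.e. reject_affidavit is forbidden. None of the other listed options is forbidden under the premises.

reject_affidavit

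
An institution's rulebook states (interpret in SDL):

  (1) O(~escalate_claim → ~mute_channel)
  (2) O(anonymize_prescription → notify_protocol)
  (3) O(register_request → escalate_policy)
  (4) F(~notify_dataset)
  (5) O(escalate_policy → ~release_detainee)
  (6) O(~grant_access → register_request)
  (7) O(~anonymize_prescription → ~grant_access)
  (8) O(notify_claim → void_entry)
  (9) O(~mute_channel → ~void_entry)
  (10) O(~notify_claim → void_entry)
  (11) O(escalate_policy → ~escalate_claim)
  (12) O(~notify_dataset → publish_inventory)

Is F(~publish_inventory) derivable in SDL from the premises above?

No

Premise 12 is O(~notify_dataset → publish_inventory), but O(~notify_dataset) is not derivable from the premises, so it does not yield O(publish_inventory).
No other premise forces O(publish_inventory). An ideal world satisfying every premise can still have ~publish_inventory true, so F(~publish_inventory) is not derivable.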